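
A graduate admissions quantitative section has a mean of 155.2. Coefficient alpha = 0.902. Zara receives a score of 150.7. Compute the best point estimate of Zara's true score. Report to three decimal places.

151.141

T̂ = ρX + (1 − ρ)μ
  = 0.902 × 150.7 + 0.098 × 155.2
  = 135.9314 + 15.2096
  = 151.1410
  ≈ 151.141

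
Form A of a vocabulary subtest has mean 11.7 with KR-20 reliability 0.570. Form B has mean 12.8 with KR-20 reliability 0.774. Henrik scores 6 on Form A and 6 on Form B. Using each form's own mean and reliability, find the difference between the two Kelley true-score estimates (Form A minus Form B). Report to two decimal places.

0.91

T̂_A = 0.570(6) + 0.430(11.7) = 8.4510
T̂_B = 0.774(6) + 0.226(12.8) = 7.5368
T̂_A − T̂_B = 0.9142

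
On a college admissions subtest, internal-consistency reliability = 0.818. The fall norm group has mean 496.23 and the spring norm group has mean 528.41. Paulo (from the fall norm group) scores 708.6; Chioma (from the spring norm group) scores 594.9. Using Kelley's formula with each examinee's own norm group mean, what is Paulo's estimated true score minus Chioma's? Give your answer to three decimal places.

T̂_Paulo = 0.818(708.6) + 0.182(496.23) = 669.94866
T̂_Chioma = 0.818(594.9) + 0.182(528.41) = 582.79882
Difference = 669.94866 − 582.79882 = 87.14984

87.150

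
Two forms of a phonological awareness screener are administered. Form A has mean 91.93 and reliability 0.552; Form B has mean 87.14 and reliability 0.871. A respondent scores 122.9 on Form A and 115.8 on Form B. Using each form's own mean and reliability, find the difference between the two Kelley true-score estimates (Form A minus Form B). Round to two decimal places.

T̂_A = 0.552(122.9) + 0.448(91.93) = 109.0254
T̂_B = 0.871(115.8) + 0.129(87.14) = 112.1029
T̂_A − T̂_B = -3.0774

-3.08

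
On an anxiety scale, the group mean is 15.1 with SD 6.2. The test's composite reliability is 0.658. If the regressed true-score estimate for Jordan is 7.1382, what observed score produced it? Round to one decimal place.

T̂ = ρX + (1 − ρ)μ  ⇒  X = (T̂ − (1 − ρ)μ) / ρ
X = (7.1382 − 0.342 × 15.1) / 0.658 = (7.1382 − 5.1642) / 0.658 = 1.9740 / 0.658 = 3.000

3.0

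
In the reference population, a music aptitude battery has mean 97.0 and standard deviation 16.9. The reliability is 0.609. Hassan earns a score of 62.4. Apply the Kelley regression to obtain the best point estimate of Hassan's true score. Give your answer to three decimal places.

Kelley's formula gives T̂ = 0.609·62.4 + 0.391·97.0 = 38.0016 + 37.9270 = 75.9286.

75.929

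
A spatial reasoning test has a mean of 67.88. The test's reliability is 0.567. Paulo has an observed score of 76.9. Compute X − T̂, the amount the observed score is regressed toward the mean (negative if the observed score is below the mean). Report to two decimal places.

Weight the observed score by reliability and the mean by (1 − reliability): T̂ = 0.567·76.9 + 0.433·67.88 = 43.6023 + 29.39204 = 72.9943.
X − T̂ = 76.9 − 72.994 = 3.906 → 3.91

3.91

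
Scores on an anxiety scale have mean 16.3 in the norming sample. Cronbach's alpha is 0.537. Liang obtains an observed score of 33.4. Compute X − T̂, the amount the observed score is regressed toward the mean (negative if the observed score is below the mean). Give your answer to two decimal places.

7.92

T̂ = 0.537(33.4) + 0.463(16.3) = 17.9358 + 7.5469 = 25.4827 → 25.483
X − T̂ = 33.4 − 25.483 = 7.917 → 7.92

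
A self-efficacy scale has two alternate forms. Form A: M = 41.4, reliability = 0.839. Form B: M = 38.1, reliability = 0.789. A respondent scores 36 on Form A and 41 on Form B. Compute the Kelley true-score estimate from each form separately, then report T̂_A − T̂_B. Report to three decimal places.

-3.519

T̂_A = 0.839(36) + 0.161(41.4) = 36.86940
T̂_B = 0.789(41) + 0.211(38.1) = 40.38810
T̂_A − T̂_B = -3.51870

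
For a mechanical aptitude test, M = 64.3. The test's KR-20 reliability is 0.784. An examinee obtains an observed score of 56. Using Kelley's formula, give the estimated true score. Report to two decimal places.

57.79

Regress the observed score toward the mean by the unreliability: T̂ = 0.784·56 + 0.216·64.3 = 43.904 + 13.8888 = 57.793.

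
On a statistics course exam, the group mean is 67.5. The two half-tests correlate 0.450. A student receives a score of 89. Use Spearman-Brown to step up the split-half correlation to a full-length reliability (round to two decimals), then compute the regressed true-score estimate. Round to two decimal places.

Spearman-Brown: ρ = 2r/(1 + r) = 2(0.450)/(1 + 0.450) = 0.9000/1.450 = 0.6207 → 0.62
T̂ = 0.62(89) + 0.38(67.5) = 55.18 + 25.650 = 80.830 → 80.83

80.83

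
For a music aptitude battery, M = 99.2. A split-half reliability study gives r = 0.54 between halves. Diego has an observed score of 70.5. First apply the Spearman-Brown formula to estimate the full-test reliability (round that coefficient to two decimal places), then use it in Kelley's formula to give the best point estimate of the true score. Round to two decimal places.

Spearman-Brown: ρ = 2r/(1 + r) = 2(0.54)/(1 + 0.54) = 1.080/1.54 = 0.7013 → 0.70
T̂ = ρX + (1 − ρ)μ
  = 0.70 × 70.5 + 0.30 × 99.2
  = 49.350 + 29.760
  = 79.110
  ≈ 79.11

79.11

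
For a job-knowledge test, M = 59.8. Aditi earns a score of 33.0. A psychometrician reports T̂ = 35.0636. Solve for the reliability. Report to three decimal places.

0.923

T̂ = ρX + (1 − ρ)μ  ⇒  T̂ − μ = ρ(X − μ)
ρ = (T̂ − μ)/(X − μ) = (35.0636 − 59.8) / (33.0 − 59.8) = -24.7364 / -26.8 = 0.92300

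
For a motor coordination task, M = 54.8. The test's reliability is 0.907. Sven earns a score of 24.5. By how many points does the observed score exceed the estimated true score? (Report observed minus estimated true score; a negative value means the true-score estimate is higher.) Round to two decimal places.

-2.82

Regress the observed score toward the mean by the unreliability: T̂ = 0.907·24.5 + 0.093·54.8 = 22.2215 + 5.0964 = 27.3179.
X − T̂ = 24.5 − 27.318 = -2.818 → -2.82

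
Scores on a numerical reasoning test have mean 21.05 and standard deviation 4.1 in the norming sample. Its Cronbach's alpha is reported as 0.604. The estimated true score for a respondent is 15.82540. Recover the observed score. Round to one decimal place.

12.4

T̂ = ρX + (1 − ρ)μ  ⇒  X = (T̂ − (1 − ρ)μ) / ρ
X = (15.82540 − 0.396 × 21.05) / 0.604 = (15.82540 − 8.33580) / 0.604 = 7.48960 / 0.604 = 12.400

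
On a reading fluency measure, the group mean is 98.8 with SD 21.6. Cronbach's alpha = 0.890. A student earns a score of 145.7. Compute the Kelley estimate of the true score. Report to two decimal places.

140.54

T̂ = ρX + (1 − ρ)μ
  = 0.890 × 145.7 + 0.110 × 98.8
  = 129.6730 + 10.8680
  = 140.541
  ≈ 140.54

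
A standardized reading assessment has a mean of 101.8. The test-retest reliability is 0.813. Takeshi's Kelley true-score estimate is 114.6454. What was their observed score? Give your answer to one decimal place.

T̂ = ρX + (1 − ρ)μ  ⇒  X = (T̂ − (1 − ρ)μ) / ρ
X = (114.6454 − 0.187 × 101.8) / 0.813 = (114.6454 − 19.0366) / 0.813 = 95.6088 / 0.813 = 117.600

117.6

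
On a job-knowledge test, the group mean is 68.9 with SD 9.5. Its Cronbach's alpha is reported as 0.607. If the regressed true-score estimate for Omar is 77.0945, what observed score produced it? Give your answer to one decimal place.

T̂ = ρX + (1 − ρ)μ  ⇒  X = (T̂ − (1 − ρ)μ) / ρ
X = (77.0945 − 0.393 × 68.9) / 0.607 = (77.0945 − 27.0777) / 0.607 = 50.0168 / 0.607 = 82.400

82.4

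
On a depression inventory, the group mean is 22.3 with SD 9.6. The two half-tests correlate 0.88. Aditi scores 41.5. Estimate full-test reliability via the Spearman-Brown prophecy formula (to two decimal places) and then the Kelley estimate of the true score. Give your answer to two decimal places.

Spearman-Brown: ρ = 2r/(1 + r) = 2(0.88)/(1 + 0.88) = 1.760/1.88 = 0.9362 → 0.94
Kelley's formula gives T̂ = 0.94·41.5 + 0.06·22.3 = 39.010 + 1.338 = 40.348.

40.35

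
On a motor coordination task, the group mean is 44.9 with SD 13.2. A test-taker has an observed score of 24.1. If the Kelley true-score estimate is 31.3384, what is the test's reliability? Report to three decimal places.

0.652

T̂ = ρX + (1 − ρ)μ  ⇒  T̂ − μ = ρ(X − μ)
ρ = (T̂ − μ)/(X − μ) = (31.3384 − 44.9) / (24.1 − 44.9) = -13.5616 / -20.8 = 0.65200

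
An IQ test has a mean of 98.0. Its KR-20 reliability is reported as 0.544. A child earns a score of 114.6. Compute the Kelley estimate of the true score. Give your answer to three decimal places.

107.030

T̂ = ρX + (1 − ρ)μ
  = 0.544 × 114.6 + 0.456 × 98.0
  = 62.3424 + 44.6880
  = 107.0304
  ≈ 107.030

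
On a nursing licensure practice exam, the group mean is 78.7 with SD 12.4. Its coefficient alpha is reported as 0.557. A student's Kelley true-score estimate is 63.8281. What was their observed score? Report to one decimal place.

T̂ = ρX + (1 − ρ)μ  ⇒  X = (T̂ − (1 − ρ)μ) / ρ
X = (63.8281 − 0.443 × 78.7) / 0.557 = (63.8281 − 34.8641) / 0.557 = 28.9640 / 0.557 = 52.000

52.0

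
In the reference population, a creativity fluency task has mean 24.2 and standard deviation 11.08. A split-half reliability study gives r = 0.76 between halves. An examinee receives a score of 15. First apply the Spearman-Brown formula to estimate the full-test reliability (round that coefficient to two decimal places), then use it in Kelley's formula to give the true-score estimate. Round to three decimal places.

16.288

Spearman-Brown: ρ = 2r/(1 + r) = 2(0.76)/(1 + 0.76) = 1.520/1.76 = 0.8636 → 0.86
Weight the observed score by reliability and the mean by (1 − reliability): T̂ = 0.86·15 + 0.14·24.2 = 12.90 + 3.388 = 16.2880.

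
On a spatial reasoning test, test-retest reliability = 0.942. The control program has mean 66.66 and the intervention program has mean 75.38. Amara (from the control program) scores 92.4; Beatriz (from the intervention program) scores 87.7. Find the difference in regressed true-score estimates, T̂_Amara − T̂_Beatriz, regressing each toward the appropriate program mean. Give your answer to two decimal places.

T̂_Amara = 0.942(92.4) + 0.058(66.66) = 90.9071
T̂_Beatriz = 0.942(87.7) + 0.058(75.38) = 86.9854
Difference = 90.9071 − 86.9854 = 3.9216

3.92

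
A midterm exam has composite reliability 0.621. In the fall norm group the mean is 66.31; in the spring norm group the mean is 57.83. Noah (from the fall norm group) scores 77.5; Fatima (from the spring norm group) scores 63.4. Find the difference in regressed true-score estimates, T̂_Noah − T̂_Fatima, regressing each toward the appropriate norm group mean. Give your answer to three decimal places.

11.970

T̂_Noah = 0.621(77.5) + 0.379(66.31) = 73.25899
T̂_Fatima = 0.621(63.4) + 0.379(57.83) = 61.28897
Difference = 73.25899 − 61.28897 = 11.97002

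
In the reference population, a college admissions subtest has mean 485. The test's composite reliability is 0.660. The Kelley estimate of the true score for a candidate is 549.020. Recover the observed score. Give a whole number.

T̂ = ρX + (1 − ρ)μ  ⇒  X = (T̂ − (1 − ρ)μ) / ρ
X = (549.020 − 0.340 × 485) / 0.660 = (549.020 − 164.900) / 0.660 = 384.120 / 0.660 = 582.00

582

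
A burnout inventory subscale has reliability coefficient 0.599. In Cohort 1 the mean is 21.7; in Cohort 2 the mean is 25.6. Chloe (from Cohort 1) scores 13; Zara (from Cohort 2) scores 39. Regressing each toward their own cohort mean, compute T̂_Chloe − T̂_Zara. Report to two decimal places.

-17.14

T̂_Chloe = 0.599(13) + 0.401(21.7) = 16.4887
T̂_Zara = 0.599(39) + 0.401(25.6) = 33.6266
Difference = 16.4887 − 33.6266 = -17.1379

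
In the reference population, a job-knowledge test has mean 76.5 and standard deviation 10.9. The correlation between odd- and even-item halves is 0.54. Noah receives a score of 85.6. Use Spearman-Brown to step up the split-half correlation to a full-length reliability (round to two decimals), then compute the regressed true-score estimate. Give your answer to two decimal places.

82.87

Spearman-Brown: ρ = 2r/(1 + r) = 2(0.54)/(1 + 0.54) = 1.080/1.54 = 0.7013 → 0.70
T̂ = ρX + (1 − ρ)μ
  = 0.70 × 85.6 + 0.30 × 76.5
  = 59.920 + 22.950
  = 82.870
  ≈ 82.87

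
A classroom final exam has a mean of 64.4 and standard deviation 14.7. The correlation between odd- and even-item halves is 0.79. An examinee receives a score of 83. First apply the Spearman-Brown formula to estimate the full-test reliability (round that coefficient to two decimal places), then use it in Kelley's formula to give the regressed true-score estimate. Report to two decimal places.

80.77

Spearman-Brown: ρ = 2r/(1 + r) = 2(0.79)/(1 + 0.79) = 1.580/1.79 = 0.8827 → 0.88
T̂ = 0.88(83) + 0.12(64.4) = 73.04 + 7.728 = 80.768 → 80.77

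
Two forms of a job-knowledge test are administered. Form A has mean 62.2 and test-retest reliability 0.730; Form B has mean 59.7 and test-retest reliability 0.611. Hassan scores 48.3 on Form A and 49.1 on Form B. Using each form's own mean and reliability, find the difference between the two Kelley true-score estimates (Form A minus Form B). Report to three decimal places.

-1.170

T̂_A = 0.730(48.3) + 0.270(62.2) = 52.05300
T̂_B = 0.611(49.1) + 0.389(59.7) = 53.22340
T̂_A − T̂_B = -1.17040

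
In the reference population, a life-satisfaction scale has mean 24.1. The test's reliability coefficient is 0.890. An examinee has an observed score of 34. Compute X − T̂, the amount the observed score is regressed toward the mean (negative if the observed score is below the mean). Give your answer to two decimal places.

1.09

Kelley's formula gives T̂ = 0.890·34 + 0.110·24.1 = 30.260 + 2.6510 = 32.9110.
X − T̂ = 34 − 32.911 = 1.089 → 1.09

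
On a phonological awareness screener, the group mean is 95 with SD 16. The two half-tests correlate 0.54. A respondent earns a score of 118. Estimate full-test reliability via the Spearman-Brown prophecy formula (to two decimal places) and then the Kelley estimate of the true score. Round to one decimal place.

Spearman-Brown: ρ = 2r/(1 + r) = 2(0.54)/(1 + 0.54) = 1.080/1.54 = 0.7013 → 0.70
Weight the observed score by reliability and the mean by (1 − reliability): T̂ = 0.70·118 + 0.30·95 = 82.60 + 28.50 = 111.10.

111.1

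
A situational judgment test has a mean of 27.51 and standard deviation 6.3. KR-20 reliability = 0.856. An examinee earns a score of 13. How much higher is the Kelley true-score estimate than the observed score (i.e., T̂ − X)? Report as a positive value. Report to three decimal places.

2.089

T̂ = 0.856(13) + 0.144(27.51) = 11.128 + 3.96144 = 15.08944 → 15.0894
T̂ − X = 15.0894 − 13 = 2.0894 → 2.089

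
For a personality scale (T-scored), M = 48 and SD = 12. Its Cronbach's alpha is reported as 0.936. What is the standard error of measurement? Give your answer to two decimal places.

SEM = SD · √(1 − ρ) = 12 × √0.064 = 12 × 0.2530 = 3.036

3.04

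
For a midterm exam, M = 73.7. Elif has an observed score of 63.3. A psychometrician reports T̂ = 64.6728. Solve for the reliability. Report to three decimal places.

T̂ = ρX + (1 − ρ)μ  ⇒  T̂ − μ = ρ(X − μ)
ρ = (T̂ − μ)/(X − μ) = (64.6728 − 73.7) / (63.3 − 73.7) = -9.0272 / -10.4 = 0.86800

0.868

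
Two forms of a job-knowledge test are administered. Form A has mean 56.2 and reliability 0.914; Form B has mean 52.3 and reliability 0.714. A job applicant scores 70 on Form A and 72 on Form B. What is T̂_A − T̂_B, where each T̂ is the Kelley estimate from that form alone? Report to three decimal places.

2.447

T̂_A = 0.914(70) + 0.086(56.2) = 68.81320
T̂_B = 0.714(72) + 0.286(52.3) = 66.36580
T̂_A − T̂_B = 2.44740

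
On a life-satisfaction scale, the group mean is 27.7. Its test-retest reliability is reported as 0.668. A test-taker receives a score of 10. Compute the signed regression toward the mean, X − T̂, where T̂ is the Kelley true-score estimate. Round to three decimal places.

-5.876

Weight the observed score by reliability and the mean by (1 − reliability): T̂ = 0.668·10 + 0.332·27.7 = 6.680 + 9.1964 = 15.87640.
X − T̂ = 10 − 15.8764 = -5.8764 → -5.876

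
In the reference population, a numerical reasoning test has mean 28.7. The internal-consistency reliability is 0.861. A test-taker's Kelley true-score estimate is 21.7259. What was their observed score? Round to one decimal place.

T̂ = ρX + (1 − ρ)μ  ⇒  X = (T̂ − (1 − ρ)μ) / ρ
X = (21.7259 − 0.139 × 28.7) / 0.861 = (21.7259 − 3.9893) / 0.861 = 17.7366 / 0.861 = 20.600

20.6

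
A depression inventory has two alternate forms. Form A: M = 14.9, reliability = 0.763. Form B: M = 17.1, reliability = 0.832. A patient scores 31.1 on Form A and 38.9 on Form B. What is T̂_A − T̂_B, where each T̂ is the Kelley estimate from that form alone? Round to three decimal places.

-7.977

T̂_A = 0.763(31.1) + 0.237(14.9) = 27.26060
T̂_B = 0.832(38.9) + 0.168(17.1) = 35.23760
T̂_A − T̂_B = -7.97700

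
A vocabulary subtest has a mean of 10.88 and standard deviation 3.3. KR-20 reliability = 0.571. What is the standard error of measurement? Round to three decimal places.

SEM = SD · √(1 − ρ) = 3.3 × √0.429 = 3.3 × 0.6550 = 2.1614

2.161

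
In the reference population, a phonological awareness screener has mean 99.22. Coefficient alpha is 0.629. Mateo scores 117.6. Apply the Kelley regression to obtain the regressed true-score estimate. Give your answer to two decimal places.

Weight the observed score by reliability and the mean by (1 − reliability): T̂ = 0.629·117.6 + 0.371·99.22 = 73.9704 + 36.81062 = 110.781.

110.78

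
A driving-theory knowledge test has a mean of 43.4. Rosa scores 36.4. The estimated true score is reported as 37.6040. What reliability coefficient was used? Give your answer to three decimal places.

0.828

T̂ = ρX + (1 − ρ)μ  ⇒  T̂ − μ = ρ(X − μ)
ρ = (T̂ − μ)/(X − μ) = (37.6040 − 43.4) / (36.4 − 43.4) = -5.7960 / -7.0 = 0.82800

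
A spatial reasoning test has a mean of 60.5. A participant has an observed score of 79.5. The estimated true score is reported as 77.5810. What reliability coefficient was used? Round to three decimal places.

0.899

T̂ = ρX + (1 − ρ)μ  ⇒  T̂ − μ = ρ(X − μ)
ρ = (T̂ − μ)/(X − μ) = (77.5810 − 60.5) / (79.5 − 60.5) = 17.0810 / 19.0 = 0.89900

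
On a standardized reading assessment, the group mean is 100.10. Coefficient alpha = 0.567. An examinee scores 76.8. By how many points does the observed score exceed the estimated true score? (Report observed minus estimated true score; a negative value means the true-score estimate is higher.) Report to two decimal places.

-10.09

Regress the observed score toward the mean by the unreliability: T̂ = 0.567·76.8 + 0.433·100.10 = 43.5456 + 43.34330 = 86.8889.
X − T̂ = 76.8 − 86.889 = -10.089 → -10.09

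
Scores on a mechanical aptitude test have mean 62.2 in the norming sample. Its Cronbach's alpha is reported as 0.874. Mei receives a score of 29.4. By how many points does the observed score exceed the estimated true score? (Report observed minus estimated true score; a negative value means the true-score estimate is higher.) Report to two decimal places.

-4.13

T̂ = 0.874(29.4) + 0.126(62.2) = 25.6956 + 7.8372 = 33.5328 → 33.533
X − T̂ = 29.4 − 33.533 = -4.133 → -4.13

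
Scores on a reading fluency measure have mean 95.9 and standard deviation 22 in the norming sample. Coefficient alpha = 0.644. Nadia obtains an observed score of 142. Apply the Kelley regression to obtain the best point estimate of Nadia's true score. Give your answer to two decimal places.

125.59

Regress the observed score toward the mean by the unreliability: T̂ = 0.644·142 + 0.356·95.9 = 91.448 + 34.1404 = 125.588.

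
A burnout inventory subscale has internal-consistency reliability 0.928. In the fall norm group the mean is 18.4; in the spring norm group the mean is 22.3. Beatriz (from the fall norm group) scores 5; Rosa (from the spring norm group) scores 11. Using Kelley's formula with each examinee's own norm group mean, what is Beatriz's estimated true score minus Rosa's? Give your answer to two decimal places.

T̂_Beatriz = 0.928(5) + 0.072(18.4) = 5.9648
T̂_Rosa = 0.928(11) + 0.072(22.3) = 11.8136
Difference = 5.9648 − 11.8136 = -5.8488

-5.85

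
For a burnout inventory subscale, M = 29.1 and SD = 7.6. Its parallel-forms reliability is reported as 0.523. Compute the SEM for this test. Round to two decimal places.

SEM = SD · √(1 − ρ) = 7.6 × √0.477 = 7.6 × 0.6907 = 5.249

5.25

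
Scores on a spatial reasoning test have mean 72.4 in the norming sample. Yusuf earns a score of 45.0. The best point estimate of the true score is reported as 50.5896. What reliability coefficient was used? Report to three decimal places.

0.796

T̂ = ρX + (1 − ρ)μ  ⇒  T̂ − μ = ρ(X − μ)
ρ = (T̂ − μ)/(X − μ) = (50.5896 − 72.4) / (45.0 − 72.4) = -21.8104 / -27.4 = 0.79600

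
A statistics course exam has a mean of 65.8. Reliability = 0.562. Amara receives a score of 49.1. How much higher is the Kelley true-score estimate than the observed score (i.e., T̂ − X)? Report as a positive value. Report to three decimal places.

7.315

T̂ = 0.562(49.1) + 0.438(65.8) = 27.5942 + 28.8204 = 56.41460 → 56.4146
T̂ − X = 56.4146 − 49.1 = 7.3146 → 7.315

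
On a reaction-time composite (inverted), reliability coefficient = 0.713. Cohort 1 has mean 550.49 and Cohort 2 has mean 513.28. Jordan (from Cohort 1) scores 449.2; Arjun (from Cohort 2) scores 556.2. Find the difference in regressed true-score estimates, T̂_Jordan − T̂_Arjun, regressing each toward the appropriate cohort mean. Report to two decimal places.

T̂_Jordan = 0.713(449.2) + 0.287(550.49) = 478.2702
T̂_Arjun = 0.713(556.2) + 0.287(513.28) = 543.8820
Difference = 478.2702 − 543.8820 = -65.6117

-65.61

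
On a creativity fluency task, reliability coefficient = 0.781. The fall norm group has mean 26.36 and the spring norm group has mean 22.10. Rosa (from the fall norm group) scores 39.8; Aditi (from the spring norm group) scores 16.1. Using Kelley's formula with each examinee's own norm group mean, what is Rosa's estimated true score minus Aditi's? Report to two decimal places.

T̂_Rosa = 0.781(39.8) + 0.219(26.36) = 36.8566
T̂_Aditi = 0.781(16.1) + 0.219(22.10) = 17.4140
Difference = 36.8566 − 17.4140 = 19.4426

19.44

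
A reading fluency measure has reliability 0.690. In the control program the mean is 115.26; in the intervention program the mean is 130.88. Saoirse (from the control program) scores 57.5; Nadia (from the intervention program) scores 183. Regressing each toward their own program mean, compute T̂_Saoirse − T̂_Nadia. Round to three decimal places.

T̂_Saoirse = 0.690(57.5) + 0.310(115.26) = 75.40560
T̂_Nadia = 0.690(183) + 0.310(130.88) = 166.84280
Difference = 75.40560 − 166.84280 = -91.43720

-91.437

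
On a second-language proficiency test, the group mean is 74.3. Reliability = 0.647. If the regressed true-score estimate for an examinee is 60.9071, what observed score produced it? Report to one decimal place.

53.6

T̂ = ρX + (1 − ρ)μ  ⇒  X = (T̂ − (1 − ρ)μ) / ρ
X = (60.9071 − 0.353 × 74.3) / 0.647 = (60.9071 − 26.2279) / 0.647 = 34.6792 / 0.647 = 53.600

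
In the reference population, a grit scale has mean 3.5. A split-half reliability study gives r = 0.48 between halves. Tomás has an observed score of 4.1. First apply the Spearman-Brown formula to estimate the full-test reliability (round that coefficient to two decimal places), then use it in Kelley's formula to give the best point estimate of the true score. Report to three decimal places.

3.890

Spearman-Brown: ρ = 2r/(1 + r) = 2(0.48)/(1 + 0.48) = 0.960/1.48 = 0.6486 → 0.65
Weight the observed score by reliability and the mean by (1 − reliability): T̂ = 0.65·4.1 + 0.35·3.5 = 2.665 + 1.225 = 3.8900.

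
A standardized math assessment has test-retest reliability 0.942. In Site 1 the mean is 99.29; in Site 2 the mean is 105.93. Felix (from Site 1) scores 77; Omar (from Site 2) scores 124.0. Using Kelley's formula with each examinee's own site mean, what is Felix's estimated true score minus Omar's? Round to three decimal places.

T̂_Felix = 0.942(77) + 0.058(99.29) = 78.29282
T̂_Omar = 0.942(124.0) + 0.058(105.93) = 122.95194
Difference = 78.29282 − 122.95194 = -44.65912

-44.659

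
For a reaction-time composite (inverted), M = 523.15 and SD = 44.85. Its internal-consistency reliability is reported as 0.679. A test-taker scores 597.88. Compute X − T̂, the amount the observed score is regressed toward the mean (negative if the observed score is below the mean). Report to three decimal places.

23.988

Weight the observed score by reliability and the mean by (1 − reliability): T̂ = 0.679·597.88 + 0.321·523.15 = 405.96052 + 167.93115 = 573.89167.
X − T̂ = 597.88 − 573.8917 = 23.9883 → 23.988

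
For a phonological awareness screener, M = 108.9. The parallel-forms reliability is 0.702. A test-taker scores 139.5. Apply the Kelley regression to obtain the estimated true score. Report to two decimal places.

T̂ = 0.702(139.5) + 0.298(108.9) = 97.9290 + 32.4522 = 130.381 → 130.38

130.38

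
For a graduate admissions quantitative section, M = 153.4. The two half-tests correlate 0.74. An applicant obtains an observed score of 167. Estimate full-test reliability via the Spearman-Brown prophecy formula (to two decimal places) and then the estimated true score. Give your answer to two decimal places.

164.96

Spearman-Brown: ρ = 2r/(1 + r) = 2(0.74)/(1 + 0.74) = 1.480/1.74 = 0.8506 → 0.85
Weight the observed score by reliability and the mean by (1 − reliability): T̂ = 0.85·167 + 0.15·153.4 = 141.95 + 23.010 = 164.960.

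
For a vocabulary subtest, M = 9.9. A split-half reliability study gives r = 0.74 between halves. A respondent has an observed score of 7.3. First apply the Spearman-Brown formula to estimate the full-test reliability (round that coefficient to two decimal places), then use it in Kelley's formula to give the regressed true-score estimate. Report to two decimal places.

7.69

Spearman-Brown: ρ = 2r/(1 + r) = 2(0.74)/(1 + 0.74) = 1.480/1.74 = 0.8506 → 0.85
Kelley's formula gives T̂ = 0.85·7.3 + 0.15·9.9 = 6.205 + 1.485 = 7.690.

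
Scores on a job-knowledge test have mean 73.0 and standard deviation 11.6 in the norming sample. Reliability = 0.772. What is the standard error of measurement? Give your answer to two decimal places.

5.54

SEM = SD · √(1 − ρ) = 11.6 × √0.228 = 11.6 × 0.4775 = 5.539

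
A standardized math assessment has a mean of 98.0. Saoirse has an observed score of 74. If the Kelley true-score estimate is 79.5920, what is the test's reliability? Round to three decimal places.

T̂ = ρX + (1 − ρ)μ  ⇒  T̂ − μ = ρ(X − μ)
ρ = (T̂ − μ)/(X − μ) = (79.5920 − 98.0) / (74 − 98.0) = -18.4080 / -24.0 = 0.76700

0.767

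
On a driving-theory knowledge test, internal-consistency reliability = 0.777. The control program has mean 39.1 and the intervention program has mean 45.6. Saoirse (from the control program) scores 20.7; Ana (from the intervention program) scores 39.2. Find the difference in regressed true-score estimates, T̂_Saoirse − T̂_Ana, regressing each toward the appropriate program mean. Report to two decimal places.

T̂_Saoirse = 0.777(20.7) + 0.223(39.1) = 24.8032
T̂_Ana = 0.777(39.2) + 0.223(45.6) = 40.6272
Difference = 24.8032 − 40.6272 = -15.8240

-15.82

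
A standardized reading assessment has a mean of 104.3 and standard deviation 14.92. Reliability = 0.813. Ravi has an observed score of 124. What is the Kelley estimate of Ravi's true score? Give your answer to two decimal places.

Regress the observed score toward the mean by the unreliability: T̂ = 0.813·124 + 0.187·104.3 = 100.812 + 19.5041 = 120.316.

120.32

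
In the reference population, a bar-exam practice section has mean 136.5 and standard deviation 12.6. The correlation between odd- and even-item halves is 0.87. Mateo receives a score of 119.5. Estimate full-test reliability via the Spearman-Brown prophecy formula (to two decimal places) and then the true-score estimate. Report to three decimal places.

Spearman-Brown: ρ = 2r/(1 + r) = 2(0.87)/(1 + 0.87) = 1.740/1.87 = 0.9305 → 0.93
T̂ = ρX + (1 − ρ)μ
  = 0.93 × 119.5 + 0.07 × 136.5
  = 111.135 + 9.555
  = 120.6900
  ≈ 120.690

120.690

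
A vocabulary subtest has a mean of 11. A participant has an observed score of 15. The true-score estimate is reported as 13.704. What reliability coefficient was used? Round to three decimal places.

0.676

T̂ = ρX + (1 − ρ)μ  ⇒  T̂ − μ = ρ(X − μ)
ρ = (T̂ − μ)/(X − μ) = (13.704 − 11) / (15 − 11) = 2.704 / 4.0 = 0.67600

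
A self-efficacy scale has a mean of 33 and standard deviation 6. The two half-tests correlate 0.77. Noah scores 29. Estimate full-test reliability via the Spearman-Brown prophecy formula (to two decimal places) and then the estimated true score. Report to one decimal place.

29.5

Spearman-Brown: ρ = 2r/(1 + r) = 2(0.77)/(1 + 0.77) = 1.540/1.77 = 0.8701 → 0.87
Weight the observed score by reliability and the mean by (1 − reliability): T̂ = 0.87·29 + 0.13·33 = 25.23 + 4.29 = 29.52.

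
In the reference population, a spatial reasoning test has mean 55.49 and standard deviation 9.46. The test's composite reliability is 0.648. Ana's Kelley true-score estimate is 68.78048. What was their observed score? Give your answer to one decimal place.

76.0

T̂ = ρX + (1 − ρ)μ  ⇒  X = (T̂ − (1 − ρ)μ) / ρ
X = (68.78048 − 0.352 × 55.49) / 0.648 = (68.78048 − 19.53248) / 0.648 = 49.24800 / 0.648 = 76.000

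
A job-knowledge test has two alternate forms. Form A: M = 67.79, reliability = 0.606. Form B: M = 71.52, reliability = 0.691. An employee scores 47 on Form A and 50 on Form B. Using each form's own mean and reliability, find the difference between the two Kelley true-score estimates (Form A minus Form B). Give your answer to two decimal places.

-1.46

T̂_A = 0.606(47) + 0.394(67.79) = 55.1913
T̂_B = 0.691(50) + 0.309(71.52) = 56.6497
T̂_A − T̂_B = -1.4584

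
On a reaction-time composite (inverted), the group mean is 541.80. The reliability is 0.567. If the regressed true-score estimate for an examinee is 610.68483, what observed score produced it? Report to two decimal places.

T̂ = ρX + (1 − ρ)μ  ⇒  X = (T̂ − (1 − ρ)μ) / ρ
X = (610.68483 − 0.433 × 541.80) / 0.567 = (610.68483 − 234.59940) / 0.567 = 376.08543 / 0.567 = 663.2900

663.29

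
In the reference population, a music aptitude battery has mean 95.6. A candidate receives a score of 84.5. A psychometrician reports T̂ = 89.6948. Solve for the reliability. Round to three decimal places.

T̂ = ρX + (1 − ρ)μ  ⇒  T̂ − μ = ρ(X − μ)
ρ = (T̂ − μ)/(X − μ) = (89.6948 − 95.6) / (84.5 − 95.6) = -5.9052 / -11.1 = 0.53200

0.532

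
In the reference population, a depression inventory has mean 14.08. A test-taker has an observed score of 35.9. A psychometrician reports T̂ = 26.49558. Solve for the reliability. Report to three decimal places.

0.569

T̂ = ρX + (1 − ρ)μ  ⇒  T̂ − μ = ρ(X − μ)
ρ = (T̂ − μ)/(X − μ) = (26.49558 − 14.08) / (35.9 − 14.08) = 12.41558 / 21.82 = 0.56900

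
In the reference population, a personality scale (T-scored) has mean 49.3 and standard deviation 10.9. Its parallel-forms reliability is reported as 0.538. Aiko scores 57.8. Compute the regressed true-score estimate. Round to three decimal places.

53.873

T̂ = 0.538(57.8) + 0.462(49.3) = 31.0964 + 22.7766 = 53.8730 → 53.873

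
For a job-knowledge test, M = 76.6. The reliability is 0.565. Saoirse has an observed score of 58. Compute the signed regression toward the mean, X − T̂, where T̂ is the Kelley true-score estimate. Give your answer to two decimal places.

T̂ = ρX + (1 − ρ)μ
  = 0.565 × 58 + 0.435 × 76.6
  = 32.770 + 33.3210
  = 66.0910
  ≈ 66.091
X − T̂ = 58 − 66.091 = -8.091 → -8.09

-8.09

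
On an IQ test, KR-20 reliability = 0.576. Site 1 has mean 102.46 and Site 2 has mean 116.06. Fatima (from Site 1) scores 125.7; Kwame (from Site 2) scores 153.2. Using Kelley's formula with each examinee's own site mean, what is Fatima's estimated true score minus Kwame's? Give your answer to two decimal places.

T̂_Fatima = 0.576(125.7) + 0.424(102.46) = 115.8462
T̂_Kwame = 0.576(153.2) + 0.424(116.06) = 137.4526
Difference = 115.8462 − 137.4526 = -21.6064

-21.61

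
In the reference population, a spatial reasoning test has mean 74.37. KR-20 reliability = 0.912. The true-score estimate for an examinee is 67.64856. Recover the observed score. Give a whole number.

67

T̂ = ρX + (1 − ρ)μ  ⇒  X = (T̂ − (1 − ρ)μ) / ρ
X = (67.64856 − 0.088 × 74.37) / 0.912 = (67.64856 − 6.54456) / 0.912 = 61.10400 / 0.912 = 67.00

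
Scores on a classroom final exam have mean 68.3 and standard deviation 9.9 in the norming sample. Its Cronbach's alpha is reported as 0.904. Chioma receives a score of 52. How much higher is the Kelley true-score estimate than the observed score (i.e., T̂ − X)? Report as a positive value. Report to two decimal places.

1.56

T̂ = ρX + (1 − ρ)μ
  = 0.904 × 52 + 0.096 × 68.3
  = 47.008 + 6.5568
  = 53.5648
  ≈ 53.565
T̂ − X = 53.565 − 52 = 1.565 → 1.56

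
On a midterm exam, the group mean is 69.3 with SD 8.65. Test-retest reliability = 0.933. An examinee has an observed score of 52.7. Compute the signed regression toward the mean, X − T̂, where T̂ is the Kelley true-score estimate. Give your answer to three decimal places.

T̂ = ρX + (1 − ρ)μ
  = 0.933 × 52.7 + 0.067 × 69.3
  = 49.1691 + 4.6431
  = 53.81220
  ≈ 53.8122
X − T̂ = 52.7 − 53.8122 = -1.1122 → -1.112

-1.112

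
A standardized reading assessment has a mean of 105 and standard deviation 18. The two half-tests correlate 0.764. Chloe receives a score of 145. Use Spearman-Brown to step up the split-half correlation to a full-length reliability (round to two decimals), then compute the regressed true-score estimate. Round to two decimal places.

139.80

Spearman-Brown: ρ = 2r/(1 + r) = 2(0.764)/(1 + 0.764) = 1.5280/1.764 = 0.8662 → 0.87
Regress the observed score toward the mean by the unreliability: T̂ = 0.87·145 + 0.13·105 = 126.15 + 13.65 = 139.800.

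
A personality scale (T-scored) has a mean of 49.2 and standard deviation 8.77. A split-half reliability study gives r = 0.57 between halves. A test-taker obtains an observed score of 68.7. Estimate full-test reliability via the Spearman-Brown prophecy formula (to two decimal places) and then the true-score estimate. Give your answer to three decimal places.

Spearman-Brown: ρ = 2r/(1 + r) = 2(0.57)/(1 + 0.57) = 1.140/1.57 = 0.7261 → 0.73
T̂ = 0.73(68.7) + 0.27(49.2) = 50.151 + 13.284 = 63.4350 → 63.435

63.435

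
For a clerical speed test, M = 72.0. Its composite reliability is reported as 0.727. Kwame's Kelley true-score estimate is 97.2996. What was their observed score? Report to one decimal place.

T̂ = ρX + (1 − ρ)μ  ⇒  X = (T̂ − (1 − ρ)μ) / ρ
X = (97.2996 − 0.273 × 72.0) / 0.727 = (97.2996 − 19.6560) / 0.727 = 77.6436 / 0.727 = 106.800

106.8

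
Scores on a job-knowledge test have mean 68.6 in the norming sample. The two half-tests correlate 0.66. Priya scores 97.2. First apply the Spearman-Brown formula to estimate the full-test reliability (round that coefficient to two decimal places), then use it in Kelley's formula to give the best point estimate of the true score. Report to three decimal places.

Spearman-Brown: ρ = 2r/(1 + r) = 2(0.66)/(1 + 0.66) = 1.320/1.66 = 0.7952 → 0.80
T̂ = ρX + (1 − ρ)μ
  = 0.80 × 97.2 + 0.20 × 68.6
  = 77.760 + 13.720
  = 91.4800
  ≈ 91.480

91.480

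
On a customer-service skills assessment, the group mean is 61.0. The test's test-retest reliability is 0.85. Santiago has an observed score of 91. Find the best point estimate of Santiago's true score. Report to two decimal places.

T̂ = 0.85(91) + 0.15(61.0) = 77.35 + 9.150 = 86.500 → 86.50

86.50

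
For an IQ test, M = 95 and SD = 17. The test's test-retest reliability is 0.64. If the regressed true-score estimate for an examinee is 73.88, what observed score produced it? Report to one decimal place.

62.0

T̂ = ρX + (1 − ρ)μ  ⇒  X = (T̂ − (1 − ρ)μ) / ρ
X = (73.88 − 0.36 × 95) / 0.64 = (73.88 − 34.20) / 0.64 = 39.68 / 0.64 = 62.000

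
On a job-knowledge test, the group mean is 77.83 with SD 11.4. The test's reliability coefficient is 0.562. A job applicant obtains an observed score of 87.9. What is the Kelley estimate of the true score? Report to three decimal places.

83.489

T̂ = ρX + (1 − ρ)μ
  = 0.562 × 87.9 + 0.438 × 77.83
  = 49.3998 + 34.08954
  = 83.4893
  ≈ 83.489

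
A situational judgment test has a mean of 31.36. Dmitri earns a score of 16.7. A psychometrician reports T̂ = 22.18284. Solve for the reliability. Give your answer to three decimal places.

T̂ = ρX + (1 − ρ)μ  ⇒  T̂ − μ = ρ(X − μ)
ρ = (T̂ − μ)/(X − μ) = (22.18284 − 31.36) / (16.7 − 31.36) = -9.17716 / -14.66 = 0.62600

0.626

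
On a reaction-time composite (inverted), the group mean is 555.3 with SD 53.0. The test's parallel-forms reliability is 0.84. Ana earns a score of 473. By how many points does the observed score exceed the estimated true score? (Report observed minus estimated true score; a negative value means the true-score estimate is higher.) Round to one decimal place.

T̂ = ρX + (1 − ρ)μ
  = 0.84 × 473 + 0.16 × 555.3
  = 397.32 + 88.848
  = 486.168
  ≈ 486.17
X − T̂ = 473 − 486.17 = -13.17 → -13.2

-13.2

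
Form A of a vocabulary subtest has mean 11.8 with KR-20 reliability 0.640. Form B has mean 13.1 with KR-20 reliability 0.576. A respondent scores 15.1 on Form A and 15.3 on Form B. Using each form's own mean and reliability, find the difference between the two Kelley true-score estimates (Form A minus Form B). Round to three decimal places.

T̂_A = 0.640(15.1) + 0.360(11.8) = 13.91200
T̂_B = 0.576(15.3) + 0.424(13.1) = 14.36720
T̂_A − T̂_B = -0.45520

-0.455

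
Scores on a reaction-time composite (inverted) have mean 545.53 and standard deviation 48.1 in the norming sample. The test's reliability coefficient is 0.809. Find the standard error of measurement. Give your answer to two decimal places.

SEM = SD · √(1 − ρ) = 48.1 × √0.191 = 48.1 × 0.4370 = 21.021

21.02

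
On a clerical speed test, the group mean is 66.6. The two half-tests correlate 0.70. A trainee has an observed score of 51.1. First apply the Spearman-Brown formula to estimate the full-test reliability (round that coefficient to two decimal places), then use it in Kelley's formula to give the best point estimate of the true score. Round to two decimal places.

53.89

Spearman-Brown: ρ = 2r/(1 + r) = 2(0.70)/(1 + 0.70) = 1.400/1.70 = 0.8235 → 0.82
T̂ = 0.82(51.1) + 0.18(66.6) = 41.902 + 11.988 = 53.890 → 53.89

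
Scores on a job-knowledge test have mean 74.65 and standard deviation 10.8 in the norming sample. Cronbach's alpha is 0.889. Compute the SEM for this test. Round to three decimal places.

SEM = SD · √(1 − ρ) = 10.8 × √0.111 = 10.8 × 0.3332 = 3.5982

3.598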